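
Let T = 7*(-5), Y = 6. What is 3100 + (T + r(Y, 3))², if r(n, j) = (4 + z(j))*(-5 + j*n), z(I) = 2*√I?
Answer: 5417 + 884*√3 ≈ 6948.1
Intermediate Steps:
T = -35
r(n, j) = (-5 + j*n)*(4 + 2*√j) (r(n, j) = (4 + 2*√j)*(-5 + j*n) = (-5 + j*n)*(4 + 2*√j))
3100 + (T + r(Y, 3))² = 3100 + (-35 + (-20 - 10*√3 + 2*6*3^(3/2) + 4*3*6))² = 3100 + (-35 + (-20 - 10*√3 + 2*6*(3*√3) + 72))² = 3100 + (-35 + (-20 - 10*√3 + 36*√3 + 72))² = 3100 + (-35 + (52 + 26*√3))² = 3100 + (17 + 26*√3)²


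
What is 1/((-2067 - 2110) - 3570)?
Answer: -1/7747 ≈ -0.00012908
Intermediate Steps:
1/((-2067 - 2110) - 3570) = 1/(-4177 - 3570) = 1/(-7747) = -1/7747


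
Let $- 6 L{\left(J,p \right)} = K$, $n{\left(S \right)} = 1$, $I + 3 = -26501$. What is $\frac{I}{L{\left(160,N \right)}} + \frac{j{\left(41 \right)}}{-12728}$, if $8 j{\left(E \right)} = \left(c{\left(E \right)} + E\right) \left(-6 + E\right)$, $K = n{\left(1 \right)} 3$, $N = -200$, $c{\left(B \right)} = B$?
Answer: $\frac{2698741861}{50912} \approx 53008.0$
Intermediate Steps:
$I = -26504$ ($I = -3 - 26501 = -26504$)
$K = 3$ ($K = 1 \cdot 3 = 3$)
$L{\left(J,p \right)} = - \frac{1}{2}$ ($L{\left(J,p \right)} = \left(- \frac{1}{6}\right) 3 = - \frac{1}{2}$)
$j{\left(E \right)} = \frac{E \left(-6 + E\right)}{4}$ ($j{\left(E \right)} = \frac{\left(E + E\right) \left(-6 + E\right)}{8} = \frac{2 E \left(-6 + E\right)}{8} = \frac{E \left(-6 + E\right)}{4}$)
$\frac{I}{L{\left(160,N \right)}} + \frac{j{\left(41 \right)}}{-12728} = - \frac{26504}{- \frac{1}{2}} + \frac{\frac{1}{4} \cdot 41 \left(-6 + 41\right)}{-12728} = \left(-26504\right) \left(-2\right) + \frac{1}{4} \cdot 41 \cdot 35 \left(- \frac{1}{12728}\right) = 53008 + \frac{1435}{4} \left(- \frac{1}{12728}\right) = 53008 - \frac{1435}{50912} = \frac{2698741861}{50912}$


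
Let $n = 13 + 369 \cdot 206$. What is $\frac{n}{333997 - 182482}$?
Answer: $\frac{10861}{21645} \approx 0.50178$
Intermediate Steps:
$n = 76027$ ($n = 13 + 76014 = 76027$)
$\frac{n}{333997 - 182482} = \frac{76027}{333997 - 182482} = \frac{76027}{151515} = 76027 \cdot \frac{1}{151515} = \frac{10861}{21645}$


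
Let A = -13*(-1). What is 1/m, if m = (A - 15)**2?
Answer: 1/4 ≈ 0.25000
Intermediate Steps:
A = 13
m = 4 (m = (13 - 15)**2 = (-2)**2 = 4)
1/m = 1/4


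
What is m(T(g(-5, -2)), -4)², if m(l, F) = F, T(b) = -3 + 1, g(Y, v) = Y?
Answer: 16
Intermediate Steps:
T(b) = -2
m(T(g(-5, -2)), -4)² = (-4)² = 16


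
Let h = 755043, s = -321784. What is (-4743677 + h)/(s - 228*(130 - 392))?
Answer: 1994317/131024 ≈ 15.221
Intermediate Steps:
(-4743677 + h)/(s - 228*(130 - 392)) = (-4743677 + 755043)/(-321784 - 228*(130 - 392)) = -3988634/(-321784 - 228*(-262)) = -3988634/(-321784 + 59736) = -3988634/(-262048) = -3988634*(-1/262048) = 1994317/131024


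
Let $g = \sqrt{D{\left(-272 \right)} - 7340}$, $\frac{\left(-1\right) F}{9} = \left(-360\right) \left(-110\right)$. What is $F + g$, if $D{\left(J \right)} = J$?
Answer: $-356400 + 2 i \sqrt{1903} \approx -3.564 \cdot 10^{5} + 87.247 i$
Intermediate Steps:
$F = -356400$ ($F = - 9 \left(\left(-360\right) \left(-110\right)\right) = \left(-9\right) 39600 = -356400$)
$g = 2 i \sqrt{1903}$ ($g = \sqrt{-272 - 7340} = \sqrt{-7612} = 2 i \sqrt{1903} \approx 87.247 i$)
$F + g = -356400 + 2 i \sqrt{1903}$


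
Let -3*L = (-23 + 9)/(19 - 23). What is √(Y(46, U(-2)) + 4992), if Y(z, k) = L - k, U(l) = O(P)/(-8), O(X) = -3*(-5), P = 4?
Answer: 5*√28758/12 ≈ 70.659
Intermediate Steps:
O(X) = 15
L = -7/6 (L = -(-23 + 9)/(3*(19 - 23)) = -(-14)/(3*(-4)) = -(-14)*(-1)/(3*4) = -⅓*7/2 = -7/6 ≈ -1.1667)
U(l) = -15/8 (U(l) = 15/(-8) = 15*(-⅛) = -15/8)
Y(z, k) = -7/6 - k
√(Y(46, U(-2)) + 4992) = √((-7/6 - 1*(-15/8)) + 4992) = √((-7/6 + 15/8) + 4992) = √(17/24 + 4992) = √(119825/24) = 5*√28758/12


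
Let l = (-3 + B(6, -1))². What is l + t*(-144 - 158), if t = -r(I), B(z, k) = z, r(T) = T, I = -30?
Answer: -9051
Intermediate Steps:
t = 30 (t = -1*(-30) = 30)
l = 9 (l = (-3 + 6)² = 3² = 9)
l + t*(-144 - 158) = 9 + 30*(-144 - 158) = 9 + 30*(-302) = 9 - 9060 = -9051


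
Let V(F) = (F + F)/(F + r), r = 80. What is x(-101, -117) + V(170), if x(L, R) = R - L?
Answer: -366/25 ≈ -14.640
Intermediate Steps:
V(F) = 2*F/(80 + F) (V(F) = (F + F)/(F + 80) = (2*F)/(80 + F) = 2*F/(80 + F))
x(-101, -117) + V(170) = (-117 - 1*(-101)) + 2*170/(80 + 170) = (-117 + 101) + 2*170/250 = -16 + 2*170*(1/250) = -16 + 34/25 = -366/25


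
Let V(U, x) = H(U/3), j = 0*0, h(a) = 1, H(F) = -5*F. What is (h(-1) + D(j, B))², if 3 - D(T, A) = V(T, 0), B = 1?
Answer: 16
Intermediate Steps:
j = 0
V(U, x) = -5*U/3
D(T, A) = 3 + 5*T/3 (D(T, A) = 3 - (-5)*T/3 = 3 + 5*T/3)
(h(-1) + D(j, B))² = (1 + (3 + (5/3)*0))² = (1 + (3 + 0))² = (1 + 3)² = 4² = 16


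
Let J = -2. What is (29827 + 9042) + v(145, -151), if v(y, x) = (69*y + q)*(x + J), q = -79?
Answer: -1479809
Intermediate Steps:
v(y, x) = (-79 + 69*y)*(-2 + x) (v(y, x) = (69*y - 79)*(x - 2) = (-79 + 69*y)*(-2 + x))
(29827 + 9042) + v(145, -151) = (29827 + 9042) + (158 - 138*145 - 79*(-151) + 69*(-151)*145) = 38869 + (158 - 20010 + 11929 - 1510755) = 38869 - 1518678 = -1479809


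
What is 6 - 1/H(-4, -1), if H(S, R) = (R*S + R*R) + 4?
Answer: 53/9 ≈ 5.8889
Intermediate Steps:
H(S, R) = 4 + R² + R*S (H(S, R) = (R*S + R²) + 4 = (R² + R*S) + 4 = 4 + R² + R*S)
6 - 1/H(-4, -1) = 6 - 1/(4 + (-1)² - 1*(-4)) = 6 - 1/(4 + 1 + 4) = 6 - 1/9 = 6 + (⅑)*(-1) = 6 - ⅑ = 53/9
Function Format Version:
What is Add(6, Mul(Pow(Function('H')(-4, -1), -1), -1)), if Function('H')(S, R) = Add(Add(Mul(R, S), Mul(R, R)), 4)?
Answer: Rational(53, 9) ≈ 5.8889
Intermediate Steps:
Function('H')(S, R) = Add(4, Pow(R, 2), Mul(R, S)) (Function('H')(S, R) = Add(Add(Mul(R, S), Pow(R, 2)), 4) = Add(Add(Pow(R, 2), Mul(R, S)), 4) = Add(4, Pow(R, 2), Mul(R, S)))
Add(6, Mul(Pow(Function('H')(-4, -1), -1), -1)) = Add(6, Mul(Pow(Add(4, Pow(-1, 2), Mul(-1, -4)), -1), -1)) = Add(6, Mul(Pow(Add(4, 1, 4), -1), -1)) = Add(6, Mul(Pow(9, -1), -1)) = Add(6, Mul(Rational(1, 9), -1)) = Add(6, Rational(-1, 9)) = Rational(53, 9)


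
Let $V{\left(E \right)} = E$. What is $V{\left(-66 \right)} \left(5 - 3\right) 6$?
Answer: $-792$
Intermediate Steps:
$V{\left(-66 \right)} \left(5 - 3\right) 6 = - 66 \left(5 - 3\right) 6 = - 66 \cdot 2 \cdot 6 = \left(-66\right) 12 = -792$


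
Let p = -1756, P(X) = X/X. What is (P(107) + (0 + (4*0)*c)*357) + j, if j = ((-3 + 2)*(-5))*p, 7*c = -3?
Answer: -8779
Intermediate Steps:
c = -3/7 (c = (1/7)*(-3) = -3/7 ≈ -0.42857)
P(X) = 1
j = -8780 (j = ((-3 + 2)*(-5))*(-1756) = -1*(-5)*(-1756) = 5*(-1756) = -8780)
(P(107) + (0 + (4*0)*c)*357) + j = (1 + (0 + (4*0)*(-3/7))*357) - 8780 = (1 + (0 + 0*(-3/7))*357) - 8780 = (1 + (0 + 0)*357) - 8780 = (1 + 0*357) - 8780 = (1 + 0) - 8780 = 1 - 8780 = -8779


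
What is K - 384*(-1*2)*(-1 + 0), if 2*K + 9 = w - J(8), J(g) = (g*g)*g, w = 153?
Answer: -952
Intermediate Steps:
J(g) = g³ (J(g) = g²*g = g³)
K = -184 (K = -9/2 + (153 - 1*8³)/2 = -9/2 + (153 - 1*512)/2 = -9/2 + (153 - 512)/2 = -9/2 + (½)*(-359) = -9/2 - 359/2 = -184)
K - 384*(-1*2)*(-1 + 0) = -184 - 384*(-1*2)*(-1 + 0) = -184 - (-768)*(-1) = -184 - 384*2 = -184 - 768 = -952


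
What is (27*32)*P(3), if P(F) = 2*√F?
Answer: 1728*√3 ≈ 2993.0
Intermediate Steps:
(27*32)*P(3) = (27*32)*(2*√3) = 864*(2*√3) = 1728*√3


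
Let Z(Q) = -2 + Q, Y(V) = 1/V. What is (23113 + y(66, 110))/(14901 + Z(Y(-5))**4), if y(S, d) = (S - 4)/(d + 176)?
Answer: 147553125/95276467 ≈ 1.5487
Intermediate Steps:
Y(V) = 1/V
y(S, d) = (-4 + S)/(176 + d)
(23113 + y(66, 110))/(14901 + Z(Y(-5))**4) = (23113 + (-4 + 66)/(176 + 110))/(14901 + (-2 + 1/(-5))**4) = (23113 + 62/286)/(14901 + (-2 - 1/5)**4) = (23113 + (1/286)*62)/(14901 + (-11/5)**4) = (23113 + 31/143)/(14901 + 14641/625) = 3305190/(143*(9327766/625)) = (3305190/143)*(625/9327766) = 147553125/95276467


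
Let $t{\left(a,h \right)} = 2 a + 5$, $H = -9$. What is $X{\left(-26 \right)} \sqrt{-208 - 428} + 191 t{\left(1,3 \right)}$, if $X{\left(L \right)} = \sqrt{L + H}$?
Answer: $1337 - 2 \sqrt{5565} \approx 1187.8$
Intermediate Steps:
$t{\left(a,h \right)} = 5 + 2 a$
$X{\left(L \right)} = \sqrt{-9 + L}$ ($X{\left(L \right)} = \sqrt{L - 9} = \sqrt{-9 + L}$)
$X{\left(-26 \right)} \sqrt{-208 - 428} + 191 t{\left(1,3 \right)} = \sqrt{-9 - 26} \sqrt{-208 - 428} + 191 \left(5 + 2 \cdot 1\right) = \sqrt{-35} \sqrt{-636} + 191 \left(5 + 2\right) = i \sqrt{35} \cdot 2 i \sqrt{159} + 191 \cdot 7 = - 2 \sqrt{5565} + 1337 = 1337 - 2 \sqrt{5565}$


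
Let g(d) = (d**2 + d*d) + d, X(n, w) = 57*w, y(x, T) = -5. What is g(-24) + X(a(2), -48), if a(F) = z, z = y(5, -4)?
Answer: -1608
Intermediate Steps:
z = -5
a(F) = -5
g(d) = d + 2*d**2 (g(d) = (d**2 + d**2) + d = 2*d**2 + d = d + 2*d**2)
g(-24) + X(a(2), -48) = -24*(1 + 2*(-24)) + 57*(-48) = -24*(1 - 48) - 2736 = -24*(-47) - 2736 = 1128 - 2736 = -1608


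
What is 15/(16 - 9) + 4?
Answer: 43/7 ≈ 6.1429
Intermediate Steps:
15/(16 - 9) + 4 = 15/7 + 4 = 43/7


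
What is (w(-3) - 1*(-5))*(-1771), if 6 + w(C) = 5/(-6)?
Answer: 19481/6 ≈ 3246.8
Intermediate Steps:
w(C) = -41/6 (w(C) = -6 + 5/(-6) = -6 + 5*(-⅙) = -6 - ⅚ = -41/6)
(w(-3) - 1*(-5))*(-1771) = (-41/6 - 1*(-5))*(-1771) = (-41/6 + 5)*(-1771) = -11/6*(-1771) = 19481/6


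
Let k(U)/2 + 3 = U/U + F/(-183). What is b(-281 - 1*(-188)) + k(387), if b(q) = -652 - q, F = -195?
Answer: -34213/61 ≈ -560.87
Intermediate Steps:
k(U) = -114/61 (k(U) = -6 + 2*(U/U - 195/(-183)) = -6 + 2*(1 - 195*(-1/183)) = -6 + 2*(1 + 65/61) = -6 + 2*(126/61) = -6 + 252/61 = -114/61)
b(-281 - 1*(-188)) + k(387) = (-652 - (-281 - 1*(-188))) - 114/61 = (-652 - (-281 + 188)) - 114/61 = (-652 - 1*(-93)) - 114/61 = (-652 + 93) - 114/61 = -559 - 114/61 = -34213/61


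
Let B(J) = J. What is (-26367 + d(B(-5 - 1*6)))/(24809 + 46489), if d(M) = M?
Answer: -13189/35649 ≈ -0.36997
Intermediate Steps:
(-26367 + d(B(-5 - 1*6)))/(24809 + 46489) = (-26367 + (-5 - 1*6))/(24809 + 46489) = (-26367 + (-5 - 6))/71298 = (-26367 - 11)*(1/71298) = -26378*1/71298 = -13189/35649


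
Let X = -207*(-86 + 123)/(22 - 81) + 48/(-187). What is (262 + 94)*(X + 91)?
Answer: 866291824/11033 ≈ 78518.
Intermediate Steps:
X = 1429401/11033 (X = -207/((-59/37)) + 48*(-1/187) = -207/((-59*1/37)) - 48/187 = -207/(-59/37) - 48/187 = -207*(-37/59) - 48/187 = 7659/59 - 48/187 = 1429401/11033 ≈ 129.56)
(262 + 94)*(X + 91) = (262 + 94)*(1429401/11033 + 91) = 356*(2433404/11033) = 866291824/11033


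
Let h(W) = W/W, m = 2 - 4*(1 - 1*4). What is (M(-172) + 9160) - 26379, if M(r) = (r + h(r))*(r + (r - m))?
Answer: 43999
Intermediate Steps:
m = 14 (m = 2 - 4*(1 - 4) = 2 - 4*(-3) = 2 + 12 = 14)
h(W) = 1
M(r) = (1 + r)*(-14 + 2*r) (M(r) = (r + 1)*(r + (r - 1*14)) = (1 + r)*(r + (r - 14)) = (1 + r)*(r + (-14 + r)) = (1 + r)*(-14 + 2*r))
(M(-172) + 9160) - 26379 = ((-14 - 12*(-172) + 2*(-172)²) + 9160) - 26379 = ((-14 + 2064 + 2*29584) + 9160) - 26379 = ((-14 + 2064 + 59168) + 9160) - 26379 = (61218 + 9160) - 26379 = 70378 - 26379 = 43999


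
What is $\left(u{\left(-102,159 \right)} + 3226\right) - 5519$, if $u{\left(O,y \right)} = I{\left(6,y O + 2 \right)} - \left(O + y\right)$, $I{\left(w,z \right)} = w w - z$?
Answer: $13902$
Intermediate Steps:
$I{\left(w,z \right)} = w^{2} - z$
$u{\left(O,y \right)} = 34 - O - y - O y$ ($u{\left(O,y \right)} = \left(6^{2} - \left(y O + 2\right)\right) - \left(O + y\right) = \left(36 - \left(O y + 2\right)\right) - \left(O + y\right) = \left(36 - \left(2 + O y\right)\right) - \left(O + y\right) = \left(34 - O y\right) - \left(O + y\right) = 34 - O - y - O y$)
$\left(u{\left(-102,159 \right)} + 3226\right) - 5519 = \left(\left(34 - -102 - 159 - \left(-102\right) 159\right) + 3226\right) - 5519 = \left(\left(34 + 102 - 159 + 16218\right) + 3226\right) - 5519 = \left(16195 + 3226\right) - 5519 = 19421 - 5519 = 13902$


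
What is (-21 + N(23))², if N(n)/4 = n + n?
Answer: 26569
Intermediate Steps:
N(n) = 8*n (N(n) = 4*(n + n) = 4*(2*n) = 8*n)
(-21 + N(23))² = (-21 + 8*23)² = (-21 + 184)² = 163² = 26569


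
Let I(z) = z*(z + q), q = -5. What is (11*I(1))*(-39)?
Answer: 1716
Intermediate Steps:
I(z) = z*(-5 + z) (I(z) = z*(z - 5) = z*(-5 + z))
(11*I(1))*(-39) = (11*(1*(-5 + 1)))*(-39) = (11*(1*(-4)))*(-39) = (11*(-4))*(-39) = -44*(-39) = 1716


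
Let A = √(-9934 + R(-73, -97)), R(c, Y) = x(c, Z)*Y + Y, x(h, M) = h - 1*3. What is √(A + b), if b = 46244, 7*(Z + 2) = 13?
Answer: √(46244 + I*√2659) ≈ 215.04 + 0.12*I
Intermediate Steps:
Z = -⅐ (Z = -2 + (⅐)*13 = -2 + 13/7 = -⅐ ≈ -0.14286)
x(h, M) = -3 + h (x(h, M) = h - 3 = -3 + h)
R(c, Y) = Y + Y*(-3 + c) (R(c, Y) = (-3 + c)*Y + Y = Y*(-3 + c) + Y = Y + Y*(-3 + c))
A = I*√2659 (A = √(-9934 - 97*(-2 - 73)) = √(-9934 - 97*(-75)) = √(-9934 + 7275) = √(-2659) = I*√2659 ≈ 51.565*I)
√(A + b) = √(I*√2659 + 46244) = √(46244 + I*√2659)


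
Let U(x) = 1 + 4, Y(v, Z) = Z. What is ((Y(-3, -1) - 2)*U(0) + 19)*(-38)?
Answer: -152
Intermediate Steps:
U(x) = 5
((Y(-3, -1) - 2)*U(0) + 19)*(-38) = ((-1 - 2)*5 + 19)*(-38) = (-3*5 + 19)*(-38) = (-15 + 19)*(-38) = 4*(-38) = -152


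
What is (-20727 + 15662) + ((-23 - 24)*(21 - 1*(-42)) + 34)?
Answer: -7992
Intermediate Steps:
(-20727 + 15662) + ((-23 - 24)*(21 - 1*(-42)) + 34) = -5065 + (-47*(21 + 42) + 34) = -5065 + (-47*63 + 34) = -5065 + (-2961 + 34) = -5065 - 2927 = -7992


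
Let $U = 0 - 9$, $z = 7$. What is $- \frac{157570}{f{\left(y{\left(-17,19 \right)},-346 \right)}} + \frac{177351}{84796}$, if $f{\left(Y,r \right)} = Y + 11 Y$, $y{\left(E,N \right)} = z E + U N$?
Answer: $\frac{3012605}{63597} \approx 47.37$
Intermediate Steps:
$U = -9$ ($U = 0 - 9 = -9$)
$y{\left(E,N \right)} = - 9 N + 7 E$ ($y{\left(E,N \right)} = 7 E - 9 N = - 9 N + 7 E$)
$f{\left(Y,r \right)} = 12 Y$
$- \frac{157570}{f{\left(y{\left(-17,19 \right)},-346 \right)}} + \frac{177351}{84796} = - \frac{157570}{12 \left(\left(-9\right) 19 + 7 \left(-17\right)\right)} + \frac{177351}{84796} = - \frac{157570}{12 \left(-171 - 119\right)} + 177351 \cdot \frac{1}{84796} = - \frac{157570}{12 \left(-290\right)} + \frac{177351}{84796} = - \frac{157570}{-3480} + \frac{177351}{84796} = \left(-157570\right) \left(- \frac{1}{3480}\right) + \frac{177351}{84796} = \frac{15757}{348} + \frac{177351}{84796} = \frac{3012605}{63597}$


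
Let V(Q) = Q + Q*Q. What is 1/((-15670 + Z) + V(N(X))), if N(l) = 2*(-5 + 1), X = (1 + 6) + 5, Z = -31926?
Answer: -1/47540 ≈ -2.1035e-5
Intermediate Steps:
X = 12 (X = 7 + 5 = 12)
N(l) = -8 (N(l) = 2*(-4) = -8)
V(Q) = Q + Q²
1/((-15670 + Z) + V(N(X))) = 1/((-15670 - 31926) - 8*(1 - 8)) = 1/(-47596 - 8*(-7)) = 1/(-47596 + 56) = 1/(-47540) = -1/47540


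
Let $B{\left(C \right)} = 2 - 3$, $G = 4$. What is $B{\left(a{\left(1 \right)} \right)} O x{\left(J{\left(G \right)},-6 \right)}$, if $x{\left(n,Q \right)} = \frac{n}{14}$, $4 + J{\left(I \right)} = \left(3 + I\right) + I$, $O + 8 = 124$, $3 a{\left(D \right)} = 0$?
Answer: $-58$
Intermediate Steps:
$a{\left(D \right)} = 0$ ($a{\left(D \right)} = \frac{1}{3} \cdot 0 = 0$)
$O = 116$ ($O = -8 + 124 = 116$)
$J{\left(I \right)} = -1 + 2 I$ ($J{\left(I \right)} = -4 + \left(\left(3 + I\right) + I\right) = -4 + \left(3 + 2 I\right) = -1 + 2 I$)
$x{\left(n,Q \right)} = \frac{n}{14}$ ($x{\left(n,Q \right)} = n \frac{1}{14} = \frac{n}{14}$)
$B{\left(C \right)} = -1$ ($B{\left(C \right)} = 2 - 3 = -1$)
$B{\left(a{\left(1 \right)} \right)} O x{\left(J{\left(G \right)},-6 \right)} = \left(-1\right) 116 \frac{-1 + 2 \cdot 4}{14} = - 116 \frac{-1 + 8}{14} = - 116 \cdot \frac{1}{14} \cdot 7 = \left(-116\right) \frac{1}{2} = -58$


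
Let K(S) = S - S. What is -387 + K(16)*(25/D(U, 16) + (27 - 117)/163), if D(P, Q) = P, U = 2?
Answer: -387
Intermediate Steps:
K(S) = 0
-387 + K(16)*(25/D(U, 16) + (27 - 117)/163) = -387 + 0*(25/2 + (27 - 117)/163) = -387 + 0*(25*(½) - 90*1/163) = -387 + 0*(25/2 - 90/163) = -387 + 0*(3895/326) = -387 + 0 = -387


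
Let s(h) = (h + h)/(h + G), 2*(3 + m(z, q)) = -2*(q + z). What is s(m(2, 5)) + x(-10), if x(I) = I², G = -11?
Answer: 2120/21 ≈ 100.95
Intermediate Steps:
m(z, q) = -3 - q - z (m(z, q) = -3 + (-2*(q + z))/2 = -3 + (-2*q - 2*z)/2 = -3 + (-q - z) = -3 - q - z)
s(h) = 2*h/(-11 + h) (s(h) = (h + h)/(h - 11) = (2*h)/(-11 + h) = 2*h/(-11 + h))
s(m(2, 5)) + x(-10) = 2*(-3 - 1*5 - 1*2)/(-11 + (-3 - 1*5 - 1*2)) + (-10)² = 2*(-3 - 5 - 2)/(-11 + (-3 - 5 - 2)) + 100 = 2*(-10)/(-11 - 10) + 100 = 2*(-10)/(-21) + 100 = 2*(-10)*(-1/21) + 100 = 20/21 + 100 = 2120/21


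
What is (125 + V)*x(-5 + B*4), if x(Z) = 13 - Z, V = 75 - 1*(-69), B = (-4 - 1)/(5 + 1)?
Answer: 17216/3 ≈ 5738.7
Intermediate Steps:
B = -⅚ (B = -5/6 = -5*⅙ = -⅚ ≈ -0.83333)
V = 144 (V = 75 + 69 = 144)
(125 + V)*x(-5 + B*4) = (125 + 144)*(13 - (-5 - ⅚*4)) = 269*(13 - (-5 - 10/3)) = 269*(13 - 1*(-25/3)) = 269*(13 + 25/3) = 269*(64/3) = 17216/3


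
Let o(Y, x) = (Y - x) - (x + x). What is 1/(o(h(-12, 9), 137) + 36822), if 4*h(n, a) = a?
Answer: 4/145653 ≈ 2.7463e-5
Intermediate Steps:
h(n, a) = a/4
o(Y, x) = Y - 3*x (o(Y, x) = (Y - x) - 2*x = Y - 3*x)
1/(o(h(-12, 9), 137) + 36822) = 1/(((1/4)*9 - 3*137) + 36822) = 1/((9/4 - 411) + 36822) = 1/(-1635/4 + 36822) = 1/(145653/4) = 4/145653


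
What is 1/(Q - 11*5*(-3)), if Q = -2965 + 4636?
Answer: 1/1836 ≈ 0.00054466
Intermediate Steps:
Q = 1671
1/(Q - 11*5*(-3)) = 1/(1671 - 11*5*(-3)) = 1/(1671 - 55*(-3)) = 1/(1671 + 165) = 1/1836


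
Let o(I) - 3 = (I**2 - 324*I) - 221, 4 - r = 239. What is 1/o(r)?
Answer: 1/131147 ≈ 7.6250e-6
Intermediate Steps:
r = -235 (r = 4 - 1*239 = 4 - 239 = -235)
o(I) = -218 + I**2 - 324*I (o(I) = 3 + ((I**2 - 324*I) - 221) = 3 + (-221 + I**2 - 324*I) = -218 + I**2 - 324*I)
1/o(r) = 1/(-218 + (-235)**2 - 324*(-235)) = 1/(-218 + 55225 + 76140) = 1/131147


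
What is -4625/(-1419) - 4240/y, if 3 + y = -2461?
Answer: 98935/19866 ≈ 4.9801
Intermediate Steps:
y = -2464 (y = -3 - 2461 = -2464)
-4625/(-1419) - 4240/y = -4625/(-1419) - 4240/(-2464) = -4625*(-1/1419) - 4240*(-1/2464) = 4625/1419 + 265/154 = 98935/19866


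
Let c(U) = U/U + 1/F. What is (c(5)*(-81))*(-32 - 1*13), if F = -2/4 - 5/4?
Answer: 10935/7 ≈ 1562.1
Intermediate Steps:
F = -7/4 (F = -2*¼ - 5*¼ = -½ - 5/4 = -7/4 ≈ -1.7500)
c(U) = 3/7 (c(U) = U/U + 1/(-7/4) = 1 + 1*(-4/7) = 1 - 4/7 = 3/7)
(c(5)*(-81))*(-32 - 1*13) = ((3/7)*(-81))*(-32 - 1*13) = -243*(-32 - 13)/7 = -243/7*(-45) = 10935/7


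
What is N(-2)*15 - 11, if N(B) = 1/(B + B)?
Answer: -59/4 ≈ -14.750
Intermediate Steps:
N(B) = 1/(2*B)
N(-2)*15 - 11 = ((½)/(-2))*15 - 11 = ((½)*(-½))*15 - 11 = -¼*15 - 11 = -15/4 - 11 = -59/4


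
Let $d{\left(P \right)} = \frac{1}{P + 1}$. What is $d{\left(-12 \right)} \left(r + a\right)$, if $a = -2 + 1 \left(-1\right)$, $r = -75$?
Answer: $\frac{78}{11} \approx 7.0909$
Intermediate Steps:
$d{\left(P \right)} = \frac{1}{1 + P}$
$a = -3$ ($a = -2 - 1 = -3$)
$d{\left(-12 \right)} \left(r + a\right) = \frac{-75 - 3}{1 - 12} = \frac{1}{-11} \left(-78\right) = \left(- \frac{1}{11}\right) \left(-78\right) = \frac{78}{11}$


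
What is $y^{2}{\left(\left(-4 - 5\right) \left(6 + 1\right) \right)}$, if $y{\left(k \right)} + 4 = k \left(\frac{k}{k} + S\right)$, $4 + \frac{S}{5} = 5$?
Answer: $145924$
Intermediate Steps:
$S = 5$ ($S = -20 + 5 \cdot 5 = -20 + 25 = 5$)
$y{\left(k \right)} = -4 + 6 k$ ($y{\left(k \right)} = -4 + k \left(\frac{k}{k} + 5\right) = -4 + k \left(1 + 5\right) = -4 + k 6 = -4 + 6 k$)
$y^{2}{\left(\left(-4 - 5\right) \left(6 + 1\right) \right)} = \left(-4 + 6 \left(-4 - 5\right) \left(6 + 1\right)\right)^{2} = \left(-4 + 6 \left(\left(-9\right) 7\right)\right)^{2} = \left(-4 + 6 \left(-63\right)\right)^{2} = \left(-4 - 378\right)^{2} = \left(-382\right)^{2} = 145924$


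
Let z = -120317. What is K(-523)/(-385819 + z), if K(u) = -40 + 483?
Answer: -443/506136 ≈ -0.00087526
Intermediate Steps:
K(u) = 443
K(-523)/(-385819 + z) = 443/(-385819 - 120317) = 443/(-506136) = 443*(-1/506136) = -443/506136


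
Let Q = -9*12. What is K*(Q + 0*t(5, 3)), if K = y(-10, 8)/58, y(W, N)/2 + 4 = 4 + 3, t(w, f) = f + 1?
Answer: -324/29 ≈ -11.172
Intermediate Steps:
t(w, f) = 1 + f
y(W, N) = 6 (y(W, N) = -8 + 2*(4 + 3) = -8 + 2*7 = -8 + 14 = 6)
K = 3/29 (K = 6/58 = 6*(1/58) = 3/29 ≈ 0.10345)
Q = -108
K*(Q + 0*t(5, 3)) = 3*(-108 + 0*(1 + 3))/29 = 3*(-108 + 0*4)/29 = 3*(-108 + 0)/29 = (3/29)*(-108) = -324/29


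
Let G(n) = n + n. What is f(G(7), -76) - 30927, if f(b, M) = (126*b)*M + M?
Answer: -165067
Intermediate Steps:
G(n) = 2*n
f(b, M) = M + 126*M*b (f(b, M) = 126*M*b + M = M + 126*M*b)
f(G(7), -76) - 30927 = -76*(1 + 126*(2*7)) - 30927 = -76*(1 + 126*14) - 30927 = -76*(1 + 1764) - 30927 = -76*1765 - 30927 = -134140 - 30927 = -165067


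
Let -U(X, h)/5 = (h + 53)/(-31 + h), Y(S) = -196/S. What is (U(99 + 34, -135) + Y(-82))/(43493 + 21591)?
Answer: -271/221480852 ≈ -1.2236e-6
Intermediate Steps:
U(X, h) = -5*(53 + h)/(-31 + h) (U(X, h) = -5*(h + 53)/(-31 + h) = -5*(53 + h)/(-31 + h))
(U(99 + 34, -135) + Y(-82))/(43493 + 21591) = (5*(-53 - 1*(-135))/(-31 - 135) - 196/(-82))/(43493 + 21591) = (5*(-53 + 135)/(-166) - 196*(-1/82))/65084 = (5*(-1/166)*82 + 98/41)*(1/65084) = (-205/83 + 98/41)*(1/65084) = -271/3403*1/65084 = -271/221480852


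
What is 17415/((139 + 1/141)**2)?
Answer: 69245523/76832000 ≈ 0.90126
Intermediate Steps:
17415/((139 + 1/141)**2) = 17415/((19600/141)**2) = 17415/(384160000/19881) = 17415*(19881/384160000) = 69245523/76832000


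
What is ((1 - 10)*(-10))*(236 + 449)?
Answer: 61650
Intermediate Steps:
((1 - 10)*(-10))*(236 + 449) = -9*(-10)*685 = 90*685 = 61650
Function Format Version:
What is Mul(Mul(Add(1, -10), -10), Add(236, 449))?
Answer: 61650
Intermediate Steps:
Mul(Mul(Add(1, -10), -10), Add(236, 449)) = Mul(Mul(-9, -10), 685) = Mul(90, 685) = 61650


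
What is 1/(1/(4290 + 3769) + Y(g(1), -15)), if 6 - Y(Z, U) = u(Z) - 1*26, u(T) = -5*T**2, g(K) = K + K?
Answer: 8059/419069 ≈ 0.019231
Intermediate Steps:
g(K) = 2*K
Y(Z, U) = 32 + 5*Z**2 (Y(Z, U) = 6 - (-5*Z**2 - 1*26) = 6 - (-5*Z**2 - 26) = 6 - (-26 - 5*Z**2) = 6 + (26 + 5*Z**2) = 32 + 5*Z**2)
1/(1/(4290 + 3769) + Y(g(1), -15)) = 1/(1/(4290 + 3769) + (32 + 5*(2*1)**2)) = 1/(1/8059 + (32 + 5*2**2)) = 1/(1/8059 + (32 + 5*4)) = 1/(1/8059 + (32 + 20)) = 1/(1/8059 + 52) = 1/(419069/8059) = 8059/419069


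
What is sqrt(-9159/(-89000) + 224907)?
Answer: 3*sqrt(1979432402390)/8900 ≈ 474.24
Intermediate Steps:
sqrt(-9159/(-89000) + 224907) = sqrt(-9159*(-1/89000) + 224907) = sqrt(9159/89000 + 224907) = sqrt(20016732159/89000) = 3*sqrt(1979432402390)/8900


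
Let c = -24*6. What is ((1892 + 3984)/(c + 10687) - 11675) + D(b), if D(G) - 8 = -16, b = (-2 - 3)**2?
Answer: -9474461/811 ≈ -11682.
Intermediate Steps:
b = 25 (b = (-5)**2 = 25)
D(G) = -8 (D(G) = 8 - 16 = -8)
c = -144
((1892 + 3984)/(c + 10687) - 11675) + D(b) = ((1892 + 3984)/(-144 + 10687) - 11675) - 8 = (5876/10543 - 11675) - 8 = (5876*(1/10543) - 11675) - 8 = (452/811 - 11675) - 8 = -9467973/811 - 8 = -9474461/811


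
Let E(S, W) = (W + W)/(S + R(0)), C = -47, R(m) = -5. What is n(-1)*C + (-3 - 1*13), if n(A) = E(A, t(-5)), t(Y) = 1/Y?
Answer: -287/15 ≈ -19.133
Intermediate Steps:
E(S, W) = 2*W/(-5 + S) (E(S, W) = (W + W)/(S - 5) = (2*W)/(-5 + S) = 2*W/(-5 + S))
n(A) = -2/(5*(-5 + A)) (n(A) = 2/(-5*(-5 + A)) = 2*(-⅕)/(-5 + A) = -2/(5*(-5 + A)))
n(-1)*C + (-3 - 1*13) = -2/(-25 + 5*(-1))*(-47) + (-3 - 1*13) = -2/(-25 - 5)*(-47) + (-3 - 13) = -2/(-30)*(-47) - 16 = -2*(-1/30)*(-47) - 16 = (1/15)*(-47) - 16 = -47/15 - 16 = -287/15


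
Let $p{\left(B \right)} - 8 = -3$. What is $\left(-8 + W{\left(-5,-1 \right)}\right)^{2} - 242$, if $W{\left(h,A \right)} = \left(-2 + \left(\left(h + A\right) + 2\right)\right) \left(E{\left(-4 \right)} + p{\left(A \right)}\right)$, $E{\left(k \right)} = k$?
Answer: $-46$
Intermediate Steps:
$p{\left(B \right)} = 5$ ($p{\left(B \right)} = 8 - 3 = 5$)
$W{\left(h,A \right)} = A + h$ ($W{\left(h,A \right)} = \left(-2 + \left(\left(h + A\right) + 2\right)\right) \left(-4 + 5\right) = \left(-2 + \left(\left(A + h\right) + 2\right)\right) 1 = \left(-2 + \left(2 + A + h\right)\right) 1 = \left(A + h\right) 1 = A + h$)
$\left(-8 + W{\left(-5,-1 \right)}\right)^{2} - 242 = \left(-8 - 6\right)^{2} - 242 = \left(-14\right)^{2} - 242 = 196 - 242 = -46$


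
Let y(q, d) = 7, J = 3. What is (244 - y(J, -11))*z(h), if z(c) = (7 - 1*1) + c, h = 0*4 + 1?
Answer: 1659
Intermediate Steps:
h = 1 (h = 0 + 1 = 1)
z(c) = 6 + c (z(c) = (7 - 1) + c = 6 + c)
(244 - y(J, -11))*z(h) = (244 - 1*7)*(6 + 1) = (244 - 7)*7 = 237*7 = 1659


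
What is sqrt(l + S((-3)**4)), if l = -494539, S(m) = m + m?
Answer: I*sqrt(494377) ≈ 703.12*I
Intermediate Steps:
S(m) = 2*m
sqrt(l + S((-3)**4)) = sqrt(-494539 + 2*(-3)**4) = sqrt(-494539 + 2*81) = sqrt(-494539 + 162) = sqrt(-494377) = I*sqrt(494377)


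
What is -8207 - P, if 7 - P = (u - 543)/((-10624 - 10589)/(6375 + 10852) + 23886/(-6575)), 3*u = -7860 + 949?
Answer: -12609441725774/1652878791 ≈ -7628.8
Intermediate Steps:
u = -6911/3 (u = (-7860 + 949)/3 = (⅓)*(-6911) = -6911/3 ≈ -2303.7)
P = -955734511963/1652878791 (P = 7 - (-6911/3 - 543)/((-10624 - 10589)/(6375 + 10852) + 23886/(-6575)) = 7 - (-8540)/(3*(-21213/17227 + 23886*(-1/6575))) = 7 - (-8540)/(3*(-21213*1/17227 - 23886/6575)) = 7 - (-8540)/(3*(-21213/17227 - 23886/6575)) = 7 - (-8540)/(3*(-550959597/113267525)) = 7 - (-8540)*(-113267525)/(3*550959597) = 7 - 1*967304663500/1652878791 = 7 - 967304663500/1652878791 = -955734511963/1652878791 ≈ -578.22)
-8207 - P = -8207 - 1*(-955734511963/1652878791) = -8207 + 955734511963/1652878791 = -12609441725774/1652878791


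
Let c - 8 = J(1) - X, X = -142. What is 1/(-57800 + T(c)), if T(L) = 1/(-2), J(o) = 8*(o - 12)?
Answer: -2/115601 ≈ -1.7301e-5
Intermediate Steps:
J(o) = -96 + 8*o (J(o) = 8*(-12 + o) = -96 + 8*o)
c = 62 (c = 8 + ((-96 + 8*1) - 1*(-142)) = 8 + ((-96 + 8) + 142) = 8 + (-88 + 142) = 8 + 54 = 62)
T(L) = -½
1/(-57800 + T(c)) = 1/(-57800 - ½) = 1/(-115601/2) = -2/115601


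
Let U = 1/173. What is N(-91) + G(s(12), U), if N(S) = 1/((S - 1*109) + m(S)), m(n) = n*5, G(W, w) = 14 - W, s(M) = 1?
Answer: 8514/655 ≈ 12.998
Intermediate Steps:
U = 1/173 ≈ 0.0057803
m(n) = 5*n
N(S) = 1/(-109 + 6*S) (N(S) = 1/((S - 1*109) + 5*S) = 1/((S - 109) + 5*S) = 1/((-109 + S) + 5*S) = 1/(-109 + 6*S))
N(-91) + G(s(12), U) = 1/(-109 + 6*(-91)) + (14 - 1*1) = 1/(-109 - 546) + (14 - 1) = 1/(-655) + 13 = -1/655 + 13 = 8514/655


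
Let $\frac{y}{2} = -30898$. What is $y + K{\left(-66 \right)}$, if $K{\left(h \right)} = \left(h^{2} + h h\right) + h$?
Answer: $-53150$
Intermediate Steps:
$y = -61796$ ($y = 2 \left(-30898\right) = -61796$)
$K{\left(h \right)} = h + 2 h^{2}$ ($K{\left(h \right)} = \left(h^{2} + h^{2}\right) + h = 2 h^{2} + h = h + 2 h^{2}$)
$y + K{\left(-66 \right)} = -61796 - 66 \left(1 + 2 \left(-66\right)\right) = -61796 - 66 \left(1 - 132\right) = -61796 - -8646 = -61796 + 8646 = -53150$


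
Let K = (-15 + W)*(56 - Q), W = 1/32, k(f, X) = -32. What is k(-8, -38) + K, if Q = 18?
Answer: -9613/16 ≈ -600.81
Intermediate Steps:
W = 1/32 ≈ 0.031250
K = -9101/16 (K = (-15 + 1/32)*(56 - 1*18) = -479*(56 - 18)/32 = -479/32*38 = -9101/16 ≈ -568.81)
k(-8, -38) + K = -32 - 9101/16 = -9613/16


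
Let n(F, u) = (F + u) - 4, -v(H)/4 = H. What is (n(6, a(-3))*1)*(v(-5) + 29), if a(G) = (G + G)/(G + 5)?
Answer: -49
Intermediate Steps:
v(H) = -4*H
a(G) = 2*G/(5 + G) (a(G) = (2*G)/(5 + G) = 2*G/(5 + G))
n(F, u) = -4 + F + u
(n(6, a(-3))*1)*(v(-5) + 29) = ((-4 + 6 + 2*(-3)/(5 - 3))*1)*(-4*(-5) + 29) = ((-4 + 6 + 2*(-3)/2)*1)*(20 + 29) = ((-4 + 6 + 2*(-3)*(1/2))*1)*49 = ((-4 + 6 - 3)*1)*49 = -1*1*49 = -1*49 = -49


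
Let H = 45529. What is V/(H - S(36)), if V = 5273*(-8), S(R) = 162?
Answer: -42184/45367 ≈ -0.92984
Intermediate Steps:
V = -42184
V/(H - S(36)) = -42184/(45529 - 1*162) = -42184/(45529 - 162) = -42184/45367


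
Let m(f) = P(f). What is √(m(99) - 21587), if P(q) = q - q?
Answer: I*√21587 ≈ 146.93*I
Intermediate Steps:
P(q) = 0
m(f) = 0
√(m(99) - 21587) = √(0 - 21587) = √(-21587) = I*√21587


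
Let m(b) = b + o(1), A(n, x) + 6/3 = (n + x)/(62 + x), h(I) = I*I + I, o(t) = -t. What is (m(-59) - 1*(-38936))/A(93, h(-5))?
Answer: -3187832/51 ≈ -62507.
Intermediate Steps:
h(I) = I + I² (h(I) = I² + I = I + I²)
A(n, x) = -2 + (n + x)/(62 + x)
m(b) = -1 + b (m(b) = b - 1*1 = b - 1 = -1 + b)
(m(-59) - 1*(-38936))/A(93, h(-5)) = ((-1 - 59) - 1*(-38936))/(((-124 + 93 - (-5)*(1 - 5))/(62 - 5*(1 - 5)))) = (-60 + 38936)/(((-124 + 93 - (-5)*(-4))/(62 - 5*(-4)))) = 38876/(((-124 + 93 - 1*20)/(62 + 20))) = 38876/(((-124 + 93 - 20)/82)) = 38876/(((1/82)*(-51))) = 38876/(-51/82) = 38876*(-82/51) = -3187832/51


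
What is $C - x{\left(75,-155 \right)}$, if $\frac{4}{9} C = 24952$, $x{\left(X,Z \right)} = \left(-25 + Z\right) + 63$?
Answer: $56259$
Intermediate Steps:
$x{\left(X,Z \right)} = 38 + Z$
$C = 56142$ ($C = \frac{9}{4} \cdot 24952 = 56142$)
$C - x{\left(75,-155 \right)} = 56142 - \left(38 - 155\right) = 56142 - -117 = 56142 + 117 = 56259$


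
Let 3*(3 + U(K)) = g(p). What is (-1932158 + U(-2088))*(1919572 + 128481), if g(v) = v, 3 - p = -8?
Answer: -11871481869016/3 ≈ -3.9572e+12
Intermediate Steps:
p = 11 (p = 3 - 1*(-8) = 3 + 8 = 11)
U(K) = ⅔ (U(K) = -3 + (⅓)*11 = -3 + 11/3 = ⅔)
(-1932158 + U(-2088))*(1919572 + 128481) = (-1932158 + ⅔)*(1919572 + 128481) = -5796472/3*2048053 = -11871481869016/3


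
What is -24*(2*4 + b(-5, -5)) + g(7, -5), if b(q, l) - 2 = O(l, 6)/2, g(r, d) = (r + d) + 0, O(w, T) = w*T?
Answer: 122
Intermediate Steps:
O(w, T) = T*w
g(r, d) = d + r (g(r, d) = (d + r) + 0 = d + r)
b(q, l) = 2 + 3*l (b(q, l) = 2 + (6*l)/2 = 2 + (6*l)*(1/2) = 2 + 3*l)
-24*(2*4 + b(-5, -5)) + g(7, -5) = -24*(2*4 + (2 + 3*(-5))) + (-5 + 7) = -24*(8 + (2 - 15)) + 2 = -24*(8 - 13) + 2 = -24*(-5) + 2 = 120 + 2 = 122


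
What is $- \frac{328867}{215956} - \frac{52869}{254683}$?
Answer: $- \frac{7321093225}{4230793996} \approx -1.7304$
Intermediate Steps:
$- \frac{328867}{215956} - \frac{52869}{254683} = - \frac{7321093225}{4230793996}$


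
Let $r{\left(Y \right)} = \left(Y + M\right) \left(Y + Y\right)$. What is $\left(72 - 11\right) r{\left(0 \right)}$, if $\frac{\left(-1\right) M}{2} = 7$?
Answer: $0$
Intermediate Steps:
$M = -14$ ($M = \left(-2\right) 7 = -14$)
$r{\left(Y \right)} = 2 Y \left(-14 + Y\right)$ ($r{\left(Y \right)} = \left(Y - 14\right) \left(Y + Y\right) = \left(-14 + Y\right) 2 Y = 2 Y \left(-14 + Y\right)$)
$\left(72 - 11\right) r{\left(0 \right)} = \left(72 - 11\right) 2 \cdot 0 \left(-14 + 0\right) = 61 \cdot 2 \cdot 0 \left(-14\right) = 61 \cdot 0 = 0$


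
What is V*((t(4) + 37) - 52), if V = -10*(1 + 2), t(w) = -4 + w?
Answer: 450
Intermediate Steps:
V = -30 (V = -10*3 = -30)
V*((t(4) + 37) - 52) = -30*(((-4 + 4) + 37) - 52) = -30*((0 + 37) - 52) = -30*(37 - 52) = -30*(-15) = 450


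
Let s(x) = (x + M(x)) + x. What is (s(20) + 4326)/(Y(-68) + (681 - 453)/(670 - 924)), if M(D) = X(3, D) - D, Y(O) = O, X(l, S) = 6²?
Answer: -39751/625 ≈ -63.602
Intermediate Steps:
X(l, S) = 36
M(D) = 36 - D
s(x) = 36 + x (s(x) = (x + (36 - x)) + x = 36 + x)
(s(20) + 4326)/(Y(-68) + (681 - 453)/(670 - 924)) = ((36 + 20) + 4326)/(-68 + (681 - 453)/(670 - 924)) = (56 + 4326)/(-68 + 228/(-254)) = 4382/(-68 + 228*(-1/254)) = 4382/(-68 - 114/127) = 4382/(-8750/127) = 4382*(-127/8750) = -39751/625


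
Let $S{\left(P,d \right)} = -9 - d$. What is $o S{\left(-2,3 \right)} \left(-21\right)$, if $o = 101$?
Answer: $25452$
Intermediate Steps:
$o S{\left(-2,3 \right)} \left(-21\right) = 101 \left(-9 - 3\right) \left(-21\right) = 101 \left(-12\right) \left(-21\right) = \left(-1212\right) \left(-21\right) = 25452$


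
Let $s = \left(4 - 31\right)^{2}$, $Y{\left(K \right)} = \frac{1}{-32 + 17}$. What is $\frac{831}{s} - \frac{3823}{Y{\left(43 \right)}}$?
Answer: $\frac{13935112}{243} \approx 57346.0$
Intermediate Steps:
$Y{\left(K \right)} = - \frac{1}{15}$ ($Y{\left(K \right)} = \frac{1}{-15} = - \frac{1}{15}$)
$s = 729$ ($s = \left(-27\right)^{2} = 729$)
$\frac{831}{s} - \frac{3823}{Y{\left(43 \right)}} = \frac{831}{729} - \frac{3823}{- \frac{1}{15}} = 831 \cdot \frac{1}{729} - -57345 = \frac{277}{243} + 57345 = \frac{13935112}{243}$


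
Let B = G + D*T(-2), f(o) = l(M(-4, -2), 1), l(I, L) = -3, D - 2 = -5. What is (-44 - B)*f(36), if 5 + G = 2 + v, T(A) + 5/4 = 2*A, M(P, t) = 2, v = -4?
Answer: 633/4 ≈ 158.25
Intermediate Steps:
D = -3 (D = 2 - 5 = -3)
f(o) = -3
T(A) = -5/4 + 2*A
G = -7 (G = -5 + (2 - 4) = -5 - 2 = -7)
B = 35/4 (B = -7 - 3*(-5/4 + 2*(-2)) = -7 - 3*(-5/4 - 4) = -7 - 3*(-21/4) = -7 + 63/4 = 35/4 ≈ 8.7500)
(-44 - B)*f(36) = (-44 - 1*35/4)*(-3) = (-44 - 35/4)*(-3) = -211/4*(-3) = 633/4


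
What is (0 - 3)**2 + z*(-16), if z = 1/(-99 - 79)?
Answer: 809/89 ≈ 9.0899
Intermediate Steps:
z = -1/178 (z = 1/(-178) = -1/178 ≈ -0.0056180)
(0 - 3)**2 + z*(-16) = (0 - 3)**2 - 1/178*(-16) = (-3)**2 + 8/89 = 9 + 8/89 = 809/89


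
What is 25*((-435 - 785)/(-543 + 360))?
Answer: 500/3 ≈ 166.67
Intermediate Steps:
25*((-435 - 785)/(-543 + 360)) = 25*(-1220/(-183)) = 25*(-1220*(-1/183)) = 25*(20/3) = 500/3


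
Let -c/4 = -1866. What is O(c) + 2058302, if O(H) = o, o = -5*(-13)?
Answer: 2058367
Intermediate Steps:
c = 7464 (c = -4*(-1866) = 7464)
o = 65
O(H) = 65
O(c) + 2058302 = 65 + 2058302 = 2058367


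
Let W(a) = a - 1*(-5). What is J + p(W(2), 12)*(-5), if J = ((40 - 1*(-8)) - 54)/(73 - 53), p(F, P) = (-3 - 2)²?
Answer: -1253/10 ≈ -125.30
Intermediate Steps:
W(a) = 5 + a (W(a) = a + 5 = 5 + a)
p(F, P) = 25 (p(F, P) = (-5)² = 25)
J = -3/10 (J = ((40 + 8) - 54)/20 = (48 - 54)*(1/20) = -6*1/20 = -3/10 ≈ -0.30000)
J + p(W(2), 12)*(-5) = -3/10 + 25*(-5) = -3/10 - 125 = -1253/10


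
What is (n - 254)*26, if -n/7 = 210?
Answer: -44824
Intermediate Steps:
n = -1470 (n = -7*210 = -1470)
(n - 254)*26 = (-1470 - 254)*26 = -1724*26 = -44824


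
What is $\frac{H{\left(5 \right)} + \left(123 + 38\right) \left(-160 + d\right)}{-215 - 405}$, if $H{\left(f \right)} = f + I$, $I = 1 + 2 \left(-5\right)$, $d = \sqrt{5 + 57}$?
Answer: $\frac{6441}{155} - \frac{161 \sqrt{62}}{620} \approx 39.51$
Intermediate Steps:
$d = \sqrt{62} \approx 7.874$
$I = -9$ ($I = 1 - 10 = -9$)
$H{\left(f \right)} = -9 + f$ ($H{\left(f \right)} = f - 9 = -9 + f$)
$\frac{H{\left(5 \right)} + \left(123 + 38\right) \left(-160 + d\right)}{-215 - 405} = \frac{\left(-9 + 5\right) + \left(123 + 38\right) \left(-160 + \sqrt{62}\right)}{-215 - 405} = \frac{-4 + 161 \left(-160 + \sqrt{62}\right)}{-620} = \left(-4 - \left(25760 - 161 \sqrt{62}\right)\right) \left(- \frac{1}{620}\right) = \left(-25764 + 161 \sqrt{62}\right) \left(- \frac{1}{620}\right) = \frac{6441}{155} - \frac{161 \sqrt{62}}{620}$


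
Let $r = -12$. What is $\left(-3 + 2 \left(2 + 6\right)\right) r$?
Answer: $-156$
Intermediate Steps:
$\left(-3 + 2 \left(2 + 6\right)\right) r = \left(-3 + 2 \left(2 + 6\right)\right) \left(-12\right) = \left(-3 + 2 \cdot 8\right) \left(-12\right) = \left(-3 + 16\right) \left(-12\right) = 13 \left(-12\right) = -156$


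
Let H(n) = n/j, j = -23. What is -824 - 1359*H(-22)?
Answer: -48850/23 ≈ -2123.9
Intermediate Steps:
H(n) = -n/23 (H(n) = n/(-23) = n*(-1/23) = -n/23)
-824 - 1359*H(-22) = -824 - (-1359)*(-22)/23 = -824 - 1359*22/23 = -824 - 29898/23 = -48850/23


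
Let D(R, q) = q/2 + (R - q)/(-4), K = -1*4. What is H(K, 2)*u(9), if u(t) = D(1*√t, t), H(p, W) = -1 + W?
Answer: 6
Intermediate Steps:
K = -4
D(R, q) = -R/4 + 3*q/4 (D(R, q) = q*(½) + (R - q)*(-¼) = q/2 + (-R/4 + q/4) = -R/4 + 3*q/4)
u(t) = -√t/4 + 3*t/4
H(K, 2)*u(9) = (-1 + 2)*(-√9/4 + (¾)*9) = 1*(-¼*3 + 27/4) = 1*(-¾ + 27/4) = 1*6 = 6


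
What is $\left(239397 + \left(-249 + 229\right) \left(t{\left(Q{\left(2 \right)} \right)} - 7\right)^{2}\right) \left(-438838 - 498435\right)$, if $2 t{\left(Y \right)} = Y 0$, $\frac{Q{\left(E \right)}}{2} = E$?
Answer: $-223461816841$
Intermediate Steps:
$Q{\left(E \right)} = 2 E$
$t{\left(Y \right)} = 0$ ($t{\left(Y \right)} = \frac{Y 0}{2} = \frac{1}{2} \cdot 0 = 0$)
$\left(239397 + \left(-249 + 229\right) \left(t{\left(Q{\left(2 \right)} \right)} - 7\right)^{2}\right) \left(-438838 - 498435\right) = \left(239397 + \left(-249 + 229\right) \left(0 - 7\right)^{2}\right) \left(-438838 - 498435\right) = \left(239397 - 20 \left(-7\right)^{2}\right) \left(-937273\right) = \left(239397 - 980\right) \left(-937273\right) = 238417 \left(-937273\right) = -223461816841$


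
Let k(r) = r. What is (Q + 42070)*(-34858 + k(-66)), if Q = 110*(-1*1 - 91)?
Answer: -1115821800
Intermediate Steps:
Q = -10120 (Q = 110*(-1 - 91) = 110*(-92) = -10120)
(Q + 42070)*(-34858 + k(-66)) = (-10120 + 42070)*(-34858 - 66) = 31950*(-34924) = -1115821800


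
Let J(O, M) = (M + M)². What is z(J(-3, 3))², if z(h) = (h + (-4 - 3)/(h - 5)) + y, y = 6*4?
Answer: 3433609/961 ≈ 3573.0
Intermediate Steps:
y = 24
J(O, M) = 4*M² (J(O, M) = (2*M)² = 4*M²)
z(h) = 24 + h - 7/(-5 + h) (z(h) = (h + (-4 - 3)/(h - 5)) + 24 = (h - 7/(-5 + h)) + 24 = 24 + h - 7/(-5 + h))
z(J(-3, 3))² = ((-127 + (4*3²)² + 19*(4*3²))/(-5 + 4*3²))² = ((-127 + (4*9)² + 19*(4*9))/(-5 + 4*9))² = ((-127 + 36² + 19*36)/(-5 + 36))² = ((-127 + 1296 + 684)/31)² = ((1/31)*1853)² = (1853/31)² = 3433609/961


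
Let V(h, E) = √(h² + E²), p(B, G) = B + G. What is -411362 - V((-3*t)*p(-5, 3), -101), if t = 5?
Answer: -411362 - √11101 ≈ -4.1147e+5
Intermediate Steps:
V(h, E) = √(E² + h²)
-411362 - V((-3*t)*p(-5, 3), -101) = -411362 - √((-101)² + ((-3*5)*(-5 + 3))²) = -411362 - √(10201 + (-15*(-2))²) = -411362 - √(10201 + 30²) = -411362 - √(10201 + 900) = -411362 - √11101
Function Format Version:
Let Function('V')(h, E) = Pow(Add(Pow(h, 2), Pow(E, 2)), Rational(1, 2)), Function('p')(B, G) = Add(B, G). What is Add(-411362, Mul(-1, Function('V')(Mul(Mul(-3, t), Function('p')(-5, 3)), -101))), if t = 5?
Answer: Add(-411362, Mul(-1, Pow(11101, Rational(1, 2)))) ≈ -4.1147e+5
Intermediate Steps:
Function('V')(h, E) = Pow(Add(Pow(E, 2), Pow(h, 2)), Rational(1, 2))
Add(-411362, Mul(-1, Function('V')(Mul(Mul(-3, t), Function('p')(-5, 3)), -101))) = Add(-411362, Mul(-1, Pow(Add(Pow(-101, 2), Pow(Mul(Mul(-3, 5), Add(-5, 3)), 2)), Rational(1, 2)))) = Add(-411362, Mul(-1, Pow(Add(10201, Pow(Mul(-15, -2), 2)), Rational(1, 2)))) = Add(-411362, Mul(-1, Pow(Add(10201, Pow(30, 2)), Rational(1, 2)))) = Add(-411362, Mul(-1, Pow(Add(10201, 900), Rational(1, 2)))) = Add(-411362, Mul(-1, Pow(11101, Rational(1, 2))))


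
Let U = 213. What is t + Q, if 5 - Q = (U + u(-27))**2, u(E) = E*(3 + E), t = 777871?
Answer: 36555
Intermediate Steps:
Q = -741316 (Q = 5 - (213 - 27*(3 - 27))**2 = 5 - (213 - 27*(-24))**2 = 5 - (213 + 648)**2 = 5 - 1*861**2 = 5 - 1*741321 = 5 - 741321 = -741316)
t + Q = 777871 - 741316 = 36555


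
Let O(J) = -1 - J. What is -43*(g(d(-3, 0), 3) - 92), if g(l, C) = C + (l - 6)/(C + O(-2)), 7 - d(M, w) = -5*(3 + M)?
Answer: 15265/4 ≈ 3816.3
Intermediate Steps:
d(M, w) = 22 + 5*M (d(M, w) = 7 - (-5)*(3 + M) = 7 - (-15 - 5*M) = 7 + (15 + 5*M) = 22 + 5*M)
g(l, C) = C + (-6 + l)/(1 + C) (g(l, C) = C + (l - 6)/(C + (-1 - 1*(-2))) = C + (-6 + l)/(C + (-1 + 2)) = C + (-6 + l)/(C + 1) = C + (-6 + l)/(1 + C))
-43*(g(d(-3, 0), 3) - 92) = -43*((-6 + 3 + (22 + 5*(-3)) + 3**2)/(1 + 3) - 92) = -43*((-6 + 3 + (22 - 15) + 9)/4 - 92) = -43*((-6 + 3 + 7 + 9)/4 - 92) = -43*((1/4)*13 - 92) = -43*(13/4 - 92) = -43*(-355/4) = 15265/4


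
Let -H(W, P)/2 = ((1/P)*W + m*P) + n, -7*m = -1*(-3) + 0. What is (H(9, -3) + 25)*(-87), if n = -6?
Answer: -24621/7 ≈ -3517.3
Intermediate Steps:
m = -3/7 (m = -(-1*(-3) + 0)/7 = -(3 + 0)/7 = -⅐*3 = -3/7 ≈ -0.42857)
H(W, P) = 12 + 6*P/7 - 2*W/P (H(W, P) = -2*(((1/P)*W - 3*P/7) - 6) = -2*((W/P - 3*P/7) - 6) = -2*((-3*P/7 + W/P) - 6) = -2*(-6 - 3*P/7 + W/P) = 12 + 6*P/7 - 2*W/P)
(H(9, -3) + 25)*(-87) = ((12 + (6/7)*(-3) - 2*9/(-3)) + 25)*(-87) = ((12 - 18/7 - 2*9*(-⅓)) + 25)*(-87) = ((12 - 18/7 + 6) + 25)*(-87) = (108/7 + 25)*(-87) = (283/7)*(-87) = -24621/7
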